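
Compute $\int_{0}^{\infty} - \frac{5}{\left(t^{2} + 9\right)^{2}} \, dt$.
$- \frac{5 \pi}{108}$

Begin with the known result
$$J(a) = \int_{0}^{\infty} - \frac{5}{a^{2} + t^{2}} \, dt = - \frac{5 \pi}{2 a}.$$

Differentiating under the integral sign with respect to $a$,
$$\frac{dJ}{da} = \int_{0}^{\infty} \frac{10 a}{\left(a^{2} + t^{2}\right)^{2}} \, dt = \frac{5 \pi}{2 a^{2}},$$
so $\int_{0}^{\infty} - \frac{5}{\left(a^{2} + t^{2}\right)^{2}} \, dt = - \frac{5 \pi}{4 a^{3}}$.

Setting $a = 3$:
$$I = - \frac{5 \pi}{108}.$$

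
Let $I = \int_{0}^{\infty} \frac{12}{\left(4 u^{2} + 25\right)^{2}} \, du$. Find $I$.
$\frac{3 \pi}{250}$

Start from the standard arctangent integral
$$J(a) = \int_{0}^{\infty} \frac{3}{4 \left(a^{2} + u^{2}\right)} \, du = \frac{3 \pi}{8 a}.$$

Differentiating under the integral sign with respect to $a$,
$$\frac{dJ}{da} = \int_{0}^{\infty} - \frac{3 a}{2 \left(a^{2} + u^{2}\right)^{2}} \, du = - \frac{3 \pi}{8 a^{2}},$$
so $\int_{0}^{\infty} \frac{3}{4 \left(a^{2} + u^{2}\right)^{2}} \, du = \frac{3 \pi}{16 a^{3}}$.

Setting $a = \frac{5}{2}$:
$$I = \frac{3 \pi}{250}.$$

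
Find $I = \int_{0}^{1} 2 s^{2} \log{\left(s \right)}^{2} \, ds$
$\frac{4}{27}$

Begin with the known integral
$$J(a) = \int_{0}^{1} 2 s^{a} \, ds = \frac{2}{a + 1}.$$

Differentiating under the integral sign brings down a factor of $\ln s$:
$$\frac{dJ}{da} = \int_{0}^{1} 2 s^{a} \log{\left(s \right)} \, ds = - \frac{2}{\left(a + 1\right)^{2}}.$$

Repeating twice in total — each differentiation brings down another $\ln s$ — gives
$$\frac{d^{2}J}{da^{2}} = \int_{0}^{1} 2 s^{a} \log{\left(s \right)}^{2} \, ds = \frac{4}{\left(a + 1\right)^{3}},$$
and the integrand here is exactly the target integrand, so $I = \frac{4}{\left(a + 1\right)^{3}}$.

Setting $a = 2$:
$$I = \frac{4}{27}.$$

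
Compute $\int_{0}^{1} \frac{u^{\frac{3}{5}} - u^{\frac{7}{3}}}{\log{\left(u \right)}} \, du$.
$\log{\left(\frac{12}{25} \right)}$

Consider the one-parameter family: let $I(a) = \int_{0}^{1} \frac{- u^{\frac{7}{3}} + u^{a}}{\log{\left(u \right)}} \, du$.

Since $\dfrac{\partial}{\partial a}\,u^{a} = u^{a} \ln u$, the $\ln u$ in the denominator cancels and
$$\frac{dI}{da} = \int_{0}^{1} u^{a} \, du = \left[\frac{u^{a+1}}{a+1}\right]_0^1 = \frac{1}{a + 1}.$$

Integrating with respect to $a$ gives $I(a) = \log{\left(\frac{3 a}{10} + \frac{3}{10} \right)} + C$.

At $a = \frac{7}{3}$ the integrand is identically $0$, so $I(\frac{7}{3}) = 0$. The closed form gives $0$, hence $C = 0$.

Setting $a = \frac{3}{5}$:
$$I = \log{\left(\frac{12}{25} \right)}.$$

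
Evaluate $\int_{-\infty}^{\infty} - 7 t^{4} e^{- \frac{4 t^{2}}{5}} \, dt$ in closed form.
$- \frac{525 \sqrt{5} \sqrt{\pi}}{128}$

Consider the simpler parametrised integral
$$J(a) = \int_{-\infty}^{\infty} - 7 e^{- a t^{2}} \, dt = - \frac{7 \sqrt{\pi}}{\sqrt{a}}.$$

Differentiating under the integral sign brings down a factor of $(-t^2)$:
$$\frac{dJ}{da} = \int_{-\infty}^{\infty} 7 t^{2} e^{- a t^{2}} \, dt = \frac{7 \sqrt{\pi}}{2 a^{\frac{3}{2}}}.$$

Repeating twice in total — each differentiation brings down another $(-t^2)$ — gives
$$\frac{d^{2}J}{da^{2}} = \int_{-\infty}^{\infty} - 7 t^{4} e^{- a t^{2}} \, dt = - \frac{21 \sqrt{\pi}}{4 a^{\frac{5}{2}}},$$
and the integrand here is exactly the target integrand, so $I = - \frac{21 \sqrt{\pi}}{4 a^{\frac{5}{2}}}$.

Setting $a = \frac{4}{5}$:
$$I = - \frac{525 \sqrt{5} \sqrt{\pi}}{128}.$$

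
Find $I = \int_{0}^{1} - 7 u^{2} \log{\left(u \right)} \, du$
$\frac{7}{9}$

Start from the elementary integral
$$J(a) = \int_{0}^{1} - 7 u^{a} \, du = - \frac{7}{a + 1}.$$

Differentiating under the integral sign brings down a factor of $\ln u$:
$$\frac{dJ}{da} = \int_{0}^{1} - 7 u^{a} \log{\left(u \right)} \, du = \frac{7}{\left(a + 1\right)^{2}}.$$

The integral on the left is $I$, so $I = \frac{7}{\left(a + 1\right)^{2}}$.

Setting $a = 2$:
$$I = \frac{7}{9}.$$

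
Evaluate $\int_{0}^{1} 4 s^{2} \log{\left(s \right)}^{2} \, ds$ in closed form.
$\frac{8}{27}$

Consider the simpler parametrised integral
$$J(a) = \int_{0}^{1} 4 s^{a} \, ds = \frac{4}{a + 1}.$$

Differentiating under the integral sign brings down a factor of $\ln s$:
$$\frac{dJ}{da} = \int_{0}^{1} 4 s^{a} \log{\left(s \right)} \, ds = - \frac{4}{\left(a + 1\right)^{2}}.$$

Repeating twice in total — each differentiation brings down another $\ln s$ — gives
$$\frac{d^{2}J}{da^{2}} = \int_{0}^{1} 4 s^{a} \log{\left(s \right)}^{2} \, ds = \frac{8}{\left(a + 1\right)^{3}},$$
and the integrand here is exactly the target integrand, so $I = \frac{8}{\left(a + 1\right)^{3}}$.

Setting $a = 2$:
$$I = \frac{8}{27}.$$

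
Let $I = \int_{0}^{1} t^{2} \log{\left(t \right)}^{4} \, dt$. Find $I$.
$\frac{8}{81}$

Begin with the known integral
$$J(a) = \int_{0}^{1} t^{a} \, dt = \frac{1}{a + 1}.$$

Differentiating under the integral sign brings down a factor of $\ln t$:
$$\frac{dJ}{da} = \int_{0}^{1} t^{a} \log{\left(t \right)} \, dt = - \frac{1}{\left(a + 1\right)^{2}}.$$

Repeating $4$ times in total — each differentiation brings down another $\ln t$ — gives
$$\frac{d^{4}J}{da^{4}} = \int_{0}^{1} t^{a} \log{\left(t \right)}^{4} \, dt = \frac{24}{\left(a + 1\right)^{5}},$$
and the integrand here is exactly the target integrand, so $I = \frac{24}{\left(a + 1\right)^{5}}$.

Setting $a = 2$:
$$I = \frac{8}{81}.$$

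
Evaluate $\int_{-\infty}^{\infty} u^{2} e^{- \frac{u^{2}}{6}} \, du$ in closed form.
$3 \sqrt{6} \sqrt{\pi}$

Begin with the known integral
$$J(a) = \int_{-\infty}^{\infty} e^{- a u^{2}} \, du = \frac{\sqrt{\pi}}{\sqrt{a}}.$$

Differentiating under the integral sign brings down a factor of $(-u^2)$:
$$\frac{dJ}{da} = \int_{-\infty}^{\infty} - u^{2} e^{- a u^{2}} \, du = - \frac{\sqrt{\pi}}{2 a^{\frac{3}{2}}}.$$

The integral on the left is $-I$, so $I = \frac{\sqrt{\pi}}{2 a^{\frac{3}{2}}}$.

Setting $a = \frac{1}{6}$:
$$I = 3 \sqrt{6} \sqrt{\pi}.$$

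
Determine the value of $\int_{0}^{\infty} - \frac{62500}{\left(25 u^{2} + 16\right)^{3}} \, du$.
$- \frac{9375 \pi}{4096}$

Recall the elementary integral
$$J(a) = \int_{0}^{\infty} - \frac{4}{a^{2} + u^{2}} \, du = - \frac{2 \pi}{a}.$$

Differentiating under the integral sign with respect to $a$,
$$\frac{dJ}{da} = \int_{0}^{\infty} \frac{8 a}{\left(a^{2} + u^{2}\right)^{2}} \, du = \frac{2 \pi}{a^{2}},$$
so $\int_{0}^{\infty} - \frac{4}{\left(a^{2} + u^{2}\right)^{2}} \, du = - \frac{\pi}{a^{3}}$.

Repeating — each differentiation of $1/(u^2+a^2)^j$ produces $-2ja/(u^2+a^2)^{j+1}$ — and dividing through by $-2ja$ at each step yields, after $2$ differentiations in total,
$$\int_{0}^{\infty} - \frac{4}{\left(a^{2} + u^{2}\right)^{3}} \, du = - \frac{3 \pi}{4 a^{5}}.$$

Setting $a = \frac{4}{5}$:
$$I = - \frac{9375 \pi}{4096}.$$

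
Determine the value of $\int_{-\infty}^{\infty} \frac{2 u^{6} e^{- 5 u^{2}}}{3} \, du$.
$\frac{\sqrt{5} \sqrt{\pi}}{500}$

Begin with the known integral
$$J(a) = \int_{-\infty}^{\infty} \frac{2 e^{- a u^{2}}}{3} \, du = \frac{2 \sqrt{\pi}}{3 \sqrt{a}}.$$

Differentiating under the integral sign brings down a factor of $(-u^2)$:
$$\frac{dJ}{da} = \int_{-\infty}^{\infty} - \frac{2 u^{2} e^{- a u^{2}}}{3} \, du = - \frac{\sqrt{\pi}}{3 a^{\frac{3}{2}}}.$$

Repeating $3$ times in total — each differentiation brings down another $(-u^2)$ — gives
$$\frac{d^{3}J}{da^{3}} = \int_{-\infty}^{\infty} - \frac{2 u^{6} e^{- a u^{2}}}{3} \, du = - \frac{5 \sqrt{\pi}}{4 a^{\frac{7}{2}}},$$
and the integrand here is $(-1)^{3}$ times the target integrand, so $I = (-1)^{3}\,\frac{d^{3}J}{da^{3}} = \frac{5 \sqrt{\pi}}{4 a^{\frac{7}{2}}}$.

Setting $a = 5$:
$$I = \frac{\sqrt{5} \sqrt{\pi}}{500}.$$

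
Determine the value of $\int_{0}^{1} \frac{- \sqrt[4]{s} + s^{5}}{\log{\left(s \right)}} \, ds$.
$\log{\left(\frac{24}{5} \right)}$

Consider the one-parameter family: let $I(a) = \int_{0}^{1} \frac{- \sqrt[4]{s} + s^{a}}{\log{\left(s \right)}} \, ds$.

Since $\dfrac{\partial}{\partial a}\,s^{a} = s^{a} \ln s$, the $\ln s$ in the denominator cancels and
$$\frac{dI}{da} = \int_{0}^{1} s^{a} \, ds = \left[\frac{s^{a+1}}{a+1}\right]_0^1 = \frac{1}{a + 1}.$$

Integrating with respect to $a$ gives $I(a) = \log{\left(\frac{4 a}{5} + \frac{4}{5} \right)} + C$.

At $a = \frac{1}{4}$ the integrand is identically $0$, so $I(\frac{1}{4}) = 0$. The closed form gives $0$, hence $C = 0$.

Setting $a = 5$:
$$I = \log{\left(\frac{24}{5} \right)}.$$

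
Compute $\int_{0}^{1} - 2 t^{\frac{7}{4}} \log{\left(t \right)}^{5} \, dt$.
$\frac{983040}{1771561}$

Begin with the known integral
$$J(a) = \int_{0}^{1} - 2 t^{a} \, dt = - \frac{2}{a + 1}.$$

Differentiating under the integral sign brings down a factor of $\ln t$:
$$\frac{dJ}{da} = \int_{0}^{1} - 2 t^{a} \log{\left(t \right)} \, dt = \frac{2}{\left(a + 1\right)^{2}}.$$

Repeating $5$ times in total — each differentiation brings down another $\ln t$ — gives
$$\frac{d^{5}J}{da^{5}} = \int_{0}^{1} - 2 t^{a} \log{\left(t \right)}^{5} \, dt = \frac{240}{\left(a + 1\right)^{6}},$$
and the integrand here is exactly the target integrand, so $I = \frac{240}{\left(a + 1\right)^{6}}$.

Setting $a = \frac{7}{4}$:
$$I = \frac{983040}{1771561}.$$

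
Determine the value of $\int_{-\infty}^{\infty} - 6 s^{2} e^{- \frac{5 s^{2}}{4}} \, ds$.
$- \frac{24 \sqrt{5} \sqrt{\pi}}{25}$

Begin with the known integral
$$J(a) = \int_{-\infty}^{\infty} - 6 e^{- a s^{2}} \, ds = - \frac{6 \sqrt{\pi}}{\sqrt{a}}.$$

Differentiating under the integral sign brings down a factor of $(-s^2)$:
$$\frac{dJ}{da} = \int_{-\infty}^{\infty} 6 s^{2} e^{- a s^{2}} \, ds = \frac{3 \sqrt{\pi}}{a^{\frac{3}{2}}}.$$

The integral on the left is $-I$, so $I = - \frac{3 \sqrt{\pi}}{a^{\frac{3}{2}}}$.

Setting $a = \frac{5}{4}$:
$$I = - \frac{24 \sqrt{5} \sqrt{\pi}}{25}.$$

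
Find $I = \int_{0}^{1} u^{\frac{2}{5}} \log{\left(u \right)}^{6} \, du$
$\frac{56250000}{823543}$

Start from the elementary integral
$$J(a) = \int_{0}^{1} u^{a} \, du = \frac{1}{a + 1}.$$

Differentiating under the integral sign brings down a factor of $\ln u$:
$$\frac{dJ}{da} = \int_{0}^{1} u^{a} \log{\left(u \right)} \, du = - \frac{1}{\left(a + 1\right)^{2}}.$$

Repeating $6$ times in total — each differentiation brings down another $\ln u$ — gives
$$\frac{d^{6}J}{da^{6}} = \int_{0}^{1} u^{a} \log{\left(u \right)}^{6} \, du = \frac{720}{\left(a + 1\right)^{7}},$$
and the integrand here is exactly the target integrand, so $I = \frac{720}{\left(a + 1\right)^{7}}$.

Setting $a = \frac{2}{5}$:
$$I = \frac{56250000}{823543}.$$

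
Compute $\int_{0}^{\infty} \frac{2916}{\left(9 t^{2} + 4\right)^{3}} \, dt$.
$\frac{729 \pi}{128}$

Recall the elementary integral
$$J(a) = \int_{0}^{\infty} \frac{4}{a^{2} + t^{2}} \, dt = \frac{2 \pi}{a}.$$

Differentiating under the integral sign with respect to $a$,
$$\frac{dJ}{da} = \int_{0}^{\infty} - \frac{8 a}{\left(a^{2} + t^{2}\right)^{2}} \, dt = - \frac{2 \pi}{a^{2}},$$
so $\int_{0}^{\infty} \frac{4}{\left(a^{2} + t^{2}\right)^{2}} \, dt = \frac{\pi}{a^{3}}$.

Repeating — each differentiation of $1/(t^2+a^2)^j$ produces $-2ja/(t^2+a^2)^{j+1}$ — and dividing through by $-2ja$ at each step yields, after $2$ differentiations in total,
$$\int_{0}^{\infty} \frac{4}{\left(a^{2} + t^{2}\right)^{3}} \, dt = \frac{3 \pi}{4 a^{5}}.$$

Setting $a = \frac{2}{3}$:
$$I = \frac{729 \pi}{128}.$$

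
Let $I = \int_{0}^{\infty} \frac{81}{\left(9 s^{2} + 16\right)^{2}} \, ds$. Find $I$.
$\frac{27 \pi}{256}$

Recall the elementary integral
$$J(a) = \int_{0}^{\infty} \frac{1}{a^{2} + s^{2}} \, ds = \frac{\pi}{2 a}.$$

Differentiating under the integral sign with respect to $a$,
$$\frac{dJ}{da} = \int_{0}^{\infty} - \frac{2 a}{\left(a^{2} + s^{2}\right)^{2}} \, ds = - \frac{\pi}{2 a^{2}},$$
so $\int_{0}^{\infty} \frac{1}{\left(a^{2} + s^{2}\right)^{2}} \, ds = \frac{\pi}{4 a^{3}}$.

Setting $a = \frac{4}{3}$:
$$I = \frac{27 \pi}{256}.$$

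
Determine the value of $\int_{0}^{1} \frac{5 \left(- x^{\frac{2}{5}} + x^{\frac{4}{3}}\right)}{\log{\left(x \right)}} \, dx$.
$\log{\left(\frac{3125}{243} \right)}$

Introduce a parameter $a$ in the exponent: let $I(a) = \int_{0}^{1} \frac{5 \left(- x^{\frac{2}{5}} + x^{a}\right)}{\log{\left(x \right)}} \, dx$.

Since $\dfrac{\partial}{\partial a}\,x^{a} = x^{a} \ln x$, the $\ln x$ in the denominator cancels and
$$\frac{dI}{da} = \int_{0}^{1} 5 x^{a} \, dx = 5 \left[\frac{x^{a+1}}{a+1}\right]_0^1 = \frac{5}{a + 1}.$$

Integrating with respect to $a$ gives $I(a) = \log{\left(\frac{3125 \left(a + 1\right)^{5}}{16807} \right)} + C$.

At $a = \frac{2}{5}$ the integrand is identically $0$, so $I(\frac{2}{5}) = 0$. The closed form gives $0$, hence $C = 0$.

Setting $a = \frac{4}{3}$:
$$I = \log{\left(\frac{3125}{243} \right)}.$$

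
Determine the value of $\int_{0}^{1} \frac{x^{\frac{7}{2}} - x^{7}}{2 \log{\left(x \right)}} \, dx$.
$\log{\left(\frac{3}{4} \right)}$

Replace the exponent $\frac{7}{2}$ by a parameter $a$: let $I(a) = \int_{0}^{1} \frac{- x^{7} + x^{a}}{2 \log{\left(x \right)}} \, dx$.

Since $\dfrac{\partial}{\partial a}\,x^{a} = x^{a} \ln x$, the $\ln x$ in the denominator cancels and
$$\frac{dI}{da} = \int_{0}^{1} \frac{1}{2} x^{a} \, dx = \frac{1}{2} \left[\frac{x^{a+1}}{a+1}\right]_0^1 = \frac{1}{2 \left(a + 1\right)}.$$

Integrating with respect to $a$ gives $I(a) = \frac{\log{\left(a + 1 \right)}}{2} - \frac{3 \log{\left(2 \right)}}{2} + C$.

At $a = 7$ the integrand is identically $0$, so $I(7) = 0$. The closed form gives $0$, hence $C = 0$.

Setting $a = \frac{7}{2}$:
$$I = \log{\left(\frac{3}{4} \right)}.$$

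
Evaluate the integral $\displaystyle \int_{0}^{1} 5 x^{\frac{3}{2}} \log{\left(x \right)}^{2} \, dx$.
$\frac{16}{25}$

Start from the elementary integral
$$J(a) = \int_{0}^{1} 5 x^{a} \, dx = \frac{5}{a + 1}.$$

Differentiating under the integral sign brings down a factor of $\ln x$:
$$\frac{dJ}{da} = \int_{0}^{1} 5 x^{a} \log{\left(x \right)} \, dx = - \frac{5}{\left(a + 1\right)^{2}}.$$

Repeating twice in total — each differentiation brings down another $\ln x$ — gives
$$\frac{d^{2}J}{da^{2}} = \int_{0}^{1} 5 x^{a} \log{\left(x \right)}^{2} \, dx = \frac{10}{\left(a + 1\right)^{3}},$$
and the integrand here is exactly the target integrand, so $I = \frac{10}{\left(a + 1\right)^{3}}$.

Setting $a = \frac{3}{2}$:
$$I = \frac{16}{25}.$$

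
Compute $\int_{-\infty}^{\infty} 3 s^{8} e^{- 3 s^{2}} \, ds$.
$\frac{35 \sqrt{3} \sqrt{\pi}}{432}$

Consider the simpler parametrised integral
$$J(a) = \int_{-\infty}^{\infty} 3 e^{- a s^{2}} \, ds = \frac{3 \sqrt{\pi}}{\sqrt{a}}.$$

Differentiating under the integral sign brings down a factor of $(-s^2)$:
$$\frac{dJ}{da} = \int_{-\infty}^{\infty} - 3 s^{2} e^{- a s^{2}} \, ds = - \frac{3 \sqrt{\pi}}{2 a^{\frac{3}{2}}}.$$

Repeating $4$ times in total — each differentiation brings down another $(-s^2)$ — gives
$$\frac{d^{4}J}{da^{4}} = \int_{-\infty}^{\infty} 3 s^{8} e^{- a s^{2}} \, ds = \frac{315 \sqrt{\pi}}{16 a^{\frac{9}{2}}},$$
and the integrand here is exactly the target integrand, so $I = \frac{315 \sqrt{\pi}}{16 a^{\frac{9}{2}}}$.

Setting $a = 3$:
$$I = \frac{35 \sqrt{3} \sqrt{\pi}}{432}.$$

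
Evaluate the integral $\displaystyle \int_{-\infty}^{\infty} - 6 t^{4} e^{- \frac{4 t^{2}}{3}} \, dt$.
$- \frac{81 \sqrt{3} \sqrt{\pi}}{64}$

Start from the elementary integral
$$J(a) = \int_{-\infty}^{\infty} - 6 e^{- a t^{2}} \, dt = - \frac{6 \sqrt{\pi}}{\sqrt{a}}.$$

Differentiating under the integral sign brings down a factor of $(-t^2)$:
$$\frac{dJ}{da} = \int_{-\infty}^{\infty} 6 t^{2} e^{- a t^{2}} \, dt = \frac{3 \sqrt{\pi}}{a^{\frac{3}{2}}}.$$

Repeating twice in total — each differentiation brings down another $(-t^2)$ — gives
$$\frac{d^{2}J}{da^{2}} = \int_{-\infty}^{\infty} - 6 t^{4} e^{- a t^{2}} \, dt = - \frac{9 \sqrt{\pi}}{2 a^{\frac{5}{2}}},$$
and the integrand here is exactly the target integrand, so $I = - \frac{9 \sqrt{\pi}}{2 a^{\frac{5}{2}}}$.

Setting $a = \frac{4}{3}$:
$$I = - \frac{81 \sqrt{3} \sqrt{\pi}}{64}.$$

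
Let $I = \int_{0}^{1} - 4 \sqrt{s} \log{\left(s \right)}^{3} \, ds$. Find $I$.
$\frac{128}{27}$

Begin with the known integral
$$J(a) = \int_{0}^{1} - 4 s^{a} \, ds = - \frac{4}{a + 1}.$$

Differentiating under the integral sign brings down a factor of $\ln s$:
$$\frac{dJ}{da} = \int_{0}^{1} - 4 s^{a} \log{\left(s \right)} \, ds = \frac{4}{\left(a + 1\right)^{2}}.$$

Repeating $3$ times in total — each differentiation brings down another $\ln s$ — gives
$$\frac{d^{3}J}{da^{3}} = \int_{0}^{1} - 4 s^{a} \log{\left(s \right)}^{3} \, ds = \frac{24}{\left(a + 1\right)^{4}},$$
and the integrand here is exactly the target integrand, so $I = \frac{24}{\left(a + 1\right)^{4}}$.

Setting $a = \frac{1}{2}$:
$$I = \frac{128}{27}.$$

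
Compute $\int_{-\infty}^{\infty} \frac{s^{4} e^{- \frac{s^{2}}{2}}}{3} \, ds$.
$\sqrt{2} \sqrt{\pi}$

Start from the elementary integral
$$J(a) = \int_{-\infty}^{\infty} \frac{e^{- a s^{2}}}{3} \, ds = \frac{\sqrt{\pi}}{3 \sqrt{a}}.$$

Differentiating under the integral sign brings down a factor of $(-s^2)$:
$$\frac{dJ}{da} = \int_{-\infty}^{\infty} - \frac{s^{2} e^{- a s^{2}}}{3} \, ds = - \frac{\sqrt{\pi}}{6 a^{\frac{3}{2}}}.$$

Repeating twice in total — each differentiation brings down another $(-s^2)$ — gives
$$\frac{d^{2}J}{da^{2}} = \int_{-\infty}^{\infty} \frac{s^{4} e^{- a s^{2}}}{3} \, ds = \frac{\sqrt{\pi}}{4 a^{\frac{5}{2}}},$$
and the integrand here is exactly the target integrand, so $I = \frac{\sqrt{\pi}}{4 a^{\frac{5}{2}}}$.

Setting $a = \frac{1}{2}$:
$$I = \sqrt{2} \sqrt{\pi}.$$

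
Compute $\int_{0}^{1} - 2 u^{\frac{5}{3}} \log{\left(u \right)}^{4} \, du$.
$- \frac{729}{2048}$

Start from the elementary integral
$$J(a) = \int_{0}^{1} - 2 u^{a} \, du = - \frac{2}{a + 1}.$$

Differentiating under the integral sign brings down a factor of $\ln u$:
$$\frac{dJ}{da} = \int_{0}^{1} - 2 u^{a} \log{\left(u \right)} \, du = \frac{2}{\left(a + 1\right)^{2}}.$$

Repeating $4$ times in total — each differentiation brings down another $\ln u$ — gives
$$\frac{d^{4}J}{da^{4}} = \int_{0}^{1} - 2 u^{a} \log{\left(u \right)}^{4} \, du = - \frac{48}{\left(a + 1\right)^{5}},$$
and the integrand here is exactly the target integrand, so $I = - \frac{48}{\left(a + 1\right)^{5}}$.

Setting $a = \frac{5}{3}$:
$$I = - \frac{729}{2048}.$$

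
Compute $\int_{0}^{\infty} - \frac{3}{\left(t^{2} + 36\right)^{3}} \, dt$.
$- \frac{\pi}{13824}$

Begin with the known result
$$J(a) = \int_{0}^{\infty} - \frac{3}{a^{2} + t^{2}} \, dt = - \frac{3 \pi}{2 a}.$$

Differentiating under the integral sign with respect to $a$,
$$\frac{dJ}{da} = \int_{0}^{\infty} \frac{6 a}{\left(a^{2} + t^{2}\right)^{2}} \, dt = \frac{3 \pi}{2 a^{2}},$$
so $\int_{0}^{\infty} - \frac{3}{\left(a^{2} + t^{2}\right)^{2}} \, dt = - \frac{3 \pi}{4 a^{3}}$.

Repeating — each differentiation of $1/(t^2+a^2)^j$ produces $-2ja/(t^2+a^2)^{j+1}$ — and dividing through by $-2ja$ at each step yields, after $2$ differentiations in total,
$$\int_{0}^{\infty} - \frac{3}{\left(a^{2} + t^{2}\right)^{3}} \, dt = - \frac{9 \pi}{16 a^{5}}.$$

Setting $a = 6$:
$$I = - \frac{\pi}{13824}.$$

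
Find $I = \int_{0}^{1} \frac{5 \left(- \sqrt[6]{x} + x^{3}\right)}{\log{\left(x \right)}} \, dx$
$\log{\left(\frac{7962624}{16807} \right)}$

Introduce a parameter $a$ in the exponent: let $I(a) = \int_{0}^{1} \frac{5 \left(- \sqrt[6]{x} + x^{a}\right)}{\log{\left(x \right)}} \, dx$.

Since $\dfrac{\partial}{\partial a}\,x^{a} = x^{a} \ln x$, the $\ln x$ in the denominator cancels and
$$\frac{dI}{da} = \int_{0}^{1} 5 x^{a} \, dx = 5 \left[\frac{x^{a+1}}{a+1}\right]_0^1 = \frac{5}{a + 1}.$$

Integrating with respect to $a$ gives $I(a) = \log{\left(\frac{7776 \left(a + 1\right)^{5}}{16807} \right)} + C$.

At $a = \frac{1}{6}$ the integrand is identically $0$, so $I(\frac{1}{6}) = 0$. The closed form gives $0$, hence $C = 0$.

Setting $a = 3$:
$$I = \log{\left(\frac{7962624}{16807} \right)}.$$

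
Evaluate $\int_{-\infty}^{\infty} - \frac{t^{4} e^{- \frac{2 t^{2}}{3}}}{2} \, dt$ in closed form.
$- \frac{27 \sqrt{6} \sqrt{\pi}}{64}$

Begin with the known integral
$$J(a) = \int_{-\infty}^{\infty} - \frac{e^{- a t^{2}}}{2} \, dt = - \frac{\sqrt{\pi}}{2 \sqrt{a}}.$$

Differentiating under the integral sign brings down a factor of $(-t^2)$:
$$\frac{dJ}{da} = \int_{-\infty}^{\infty} \frac{t^{2} e^{- a t^{2}}}{2} \, dt = \frac{\sqrt{\pi}}{4 a^{\frac{3}{2}}}.$$

Repeating twice in total — each differentiation brings down another $(-t^2)$ — gives
$$\frac{d^{2}J}{da^{2}} = \int_{-\infty}^{\infty} - \frac{t^{4} e^{- a t^{2}}}{2} \, dt = - \frac{3 \sqrt{\pi}}{8 a^{\frac{5}{2}}},$$
and the integrand here is exactly the target integrand, so $I = - \frac{3 \sqrt{\pi}}{8 a^{\frac{5}{2}}}$.

Setting $a = \frac{2}{3}$:
$$I = - \frac{27 \sqrt{6} \sqrt{\pi}}{64}.$$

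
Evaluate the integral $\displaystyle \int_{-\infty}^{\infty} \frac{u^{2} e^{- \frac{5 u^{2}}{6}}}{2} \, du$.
$\frac{3 \sqrt{30} \sqrt{\pi}}{50}$

Start from the elementary integral
$$J(a) = \int_{-\infty}^{\infty} \frac{e^{- a u^{2}}}{2} \, du = \frac{\sqrt{\pi}}{2 \sqrt{a}}.$$

Differentiating under the integral sign brings down a factor of $(-u^2)$:
$$\frac{dJ}{da} = \int_{-\infty}^{\infty} - \frac{u^{2} e^{- a u^{2}}}{2} \, du = - \frac{\sqrt{\pi}}{4 a^{\frac{3}{2}}}.$$

The integral on the left is $-I$, so $I = \frac{\sqrt{\pi}}{4 a^{\frac{3}{2}}}$.

Setting $a = \frac{5}{6}$:
$$I = \frac{3 \sqrt{30} \sqrt{\pi}}{50}.$$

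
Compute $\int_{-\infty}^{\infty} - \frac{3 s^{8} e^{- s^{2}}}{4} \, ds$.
$- \frac{315 \sqrt{\pi}}{64}$

Begin with the known integral
$$J(a) = \int_{-\infty}^{\infty} - \frac{3 e^{- a s^{2}}}{4} \, ds = - \frac{3 \sqrt{\pi}}{4 \sqrt{a}}.$$

Differentiating under the integral sign brings down a factor of $(-s^2)$:
$$\frac{dJ}{da} = \int_{-\infty}^{\infty} \frac{3 s^{2} e^{- a s^{2}}}{4} \, ds = \frac{3 \sqrt{\pi}}{8 a^{\frac{3}{2}}}.$$

Repeating $4$ times in total — each differentiation brings down another $(-s^2)$ — gives
$$\frac{d^{4}J}{da^{4}} = \int_{-\infty}^{\infty} - \frac{3 s^{8} e^{- a s^{2}}}{4} \, ds = - \frac{315 \sqrt{\pi}}{64 a^{\frac{9}{2}}},$$
and the integrand here is exactly the target integrand, so $I = - \frac{315 \sqrt{\pi}}{64 a^{\frac{9}{2}}}$.

Setting $a = 1$:
$$I = - \frac{315 \sqrt{\pi}}{64}.$$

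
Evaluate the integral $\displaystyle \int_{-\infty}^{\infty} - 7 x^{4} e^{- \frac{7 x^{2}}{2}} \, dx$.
$- \frac{3 \sqrt{14} \sqrt{\pi}}{49}$

Consider the simpler parametrised integral
$$J(a) = \int_{-\infty}^{\infty} - 7 e^{- a x^{2}} \, dx = - \frac{7 \sqrt{\pi}}{\sqrt{a}}.$$

Differentiating under the integral sign brings down a factor of $(-x^2)$:
$$\frac{dJ}{da} = \int_{-\infty}^{\infty} 7 x^{2} e^{- a x^{2}} \, dx = \frac{7 \sqrt{\pi}}{2 a^{\frac{3}{2}}}.$$

Repeating twice in total — each differentiation brings down another $(-x^2)$ — gives
$$\frac{d^{2}J}{da^{2}} = \int_{-\infty}^{\infty} - 7 x^{4} e^{- a x^{2}} \, dx = - \frac{21 \sqrt{\pi}}{4 a^{\frac{5}{2}}},$$
and the integrand here is exactly the target integrand, so $I = - \frac{21 \sqrt{\pi}}{4 a^{\frac{5}{2}}}$.

Setting $a = \frac{7}{2}$:
$$I = - \frac{3 \sqrt{14} \sqrt{\pi}}{49}.$$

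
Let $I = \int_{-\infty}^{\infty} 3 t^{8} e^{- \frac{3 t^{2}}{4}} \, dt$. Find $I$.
$\frac{1120 \sqrt{3} \sqrt{\pi}}{27}$

Start from the elementary integral
$$J(a) = \int_{-\infty}^{\infty} 3 e^{- a t^{2}} \, dt = \frac{3 \sqrt{\pi}}{\sqrt{a}}.$$

Differentiating under the integral sign brings down a factor of $(-t^2)$:
$$\frac{dJ}{da} = \int_{-\infty}^{\infty} - 3 t^{2} e^{- a t^{2}} \, dt = - \frac{3 \sqrt{\pi}}{2 a^{\frac{3}{2}}}.$$

Repeating $4$ times in total — each differentiation brings down another $(-t^2)$ — gives
$$\frac{d^{4}J}{da^{4}} = \int_{-\infty}^{\infty} 3 t^{8} e^{- a t^{2}} \, dt = \frac{315 \sqrt{\pi}}{16 a^{\frac{9}{2}}},$$
and the integrand here is exactly the target integrand, so $I = \frac{315 \sqrt{\pi}}{16 a^{\frac{9}{2}}}$.

Setting $a = \frac{3}{4}$:
$$I = \frac{1120 \sqrt{3} \sqrt{\pi}}{27}.$$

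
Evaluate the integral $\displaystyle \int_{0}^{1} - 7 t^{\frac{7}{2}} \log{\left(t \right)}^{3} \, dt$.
$\frac{224}{2187}$

Begin with the known integral
$$J(a) = \int_{0}^{1} - 7 t^{a} \, dt = - \frac{7}{a + 1}.$$

Differentiating under the integral sign brings down a factor of $\ln t$:
$$\frac{dJ}{da} = \int_{0}^{1} - 7 t^{a} \log{\left(t \right)} \, dt = \frac{7}{\left(a + 1\right)^{2}}.$$

Repeating $3$ times in total — each differentiation brings down another $\ln t$ — gives
$$\frac{d^{3}J}{da^{3}} = \int_{0}^{1} - 7 t^{a} \log{\left(t \right)}^{3} \, dt = \frac{42}{\left(a + 1\right)^{4}},$$
and the integrand here is exactly the target integrand, so $I = \frac{42}{\left(a + 1\right)^{4}}$.

Setting $a = \frac{7}{2}$:
$$I = \frac{224}{2187}.$$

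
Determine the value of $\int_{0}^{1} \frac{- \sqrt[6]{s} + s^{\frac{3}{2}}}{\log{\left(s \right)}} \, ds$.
$\log{\left(\frac{15}{7} \right)}$

Introduce a parameter $a$ in the exponent: let $I(a) = \int_{0}^{1} \frac{- \sqrt[6]{s} + s^{a}}{\log{\left(s \right)}} \, ds$.

Since $\dfrac{\partial}{\partial a}\,s^{a} = s^{a} \ln s$, the $\ln s$ in the denominator cancels and
$$\frac{dI}{da} = \int_{0}^{1} s^{a} \, ds = \left[\frac{s^{a+1}}{a+1}\right]_0^1 = \frac{1}{a + 1}.$$

Integrating with respect to $a$ gives $I(a) = \log{\left(\frac{6 a}{7} + \frac{6}{7} \right)} + C$.

At $a = \frac{1}{6}$ the integrand is identically $0$, so $I(\frac{1}{6}) = 0$. The closed form gives $0$, hence $C = 0$.

Setting $a = \frac{3}{2}$:
$$I = \log{\left(\frac{15}{7} \right)}.$$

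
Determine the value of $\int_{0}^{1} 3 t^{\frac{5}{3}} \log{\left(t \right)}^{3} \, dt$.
$- \frac{729}{2048}$

Begin with the known integral
$$J(a) = \int_{0}^{1} 3 t^{a} \, dt = \frac{3}{a + 1}.$$

Differentiating under the integral sign brings down a factor of $\ln t$:
$$\frac{dJ}{da} = \int_{0}^{1} 3 t^{a} \log{\left(t \right)} \, dt = - \frac{3}{\left(a + 1\right)^{2}}.$$

Repeating $3$ times in total — each differentiation brings down another $\ln t$ — gives
$$\frac{d^{3}J}{da^{3}} = \int_{0}^{1} 3 t^{a} \log{\left(t \right)}^{3} \, dt = - \frac{18}{\left(a + 1\right)^{4}},$$
and the integrand here is exactly the target integrand, so $I = - \frac{18}{\left(a + 1\right)^{4}}$.

Setting $a = \frac{5}{3}$:
$$I = - \frac{729}{2048}.$$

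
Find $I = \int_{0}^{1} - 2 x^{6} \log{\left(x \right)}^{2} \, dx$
$- \frac{4}{343}$

Start from the elementary integral
$$J(a) = \int_{0}^{1} - 2 x^{a} \, dx = - \frac{2}{a + 1}.$$

Differentiating under the integral sign brings down a factor of $\ln x$:
$$\frac{dJ}{da} = \int_{0}^{1} - 2 x^{a} \log{\left(x \right)} \, dx = \frac{2}{\left(a + 1\right)^{2}}.$$

Repeating twice in total — each differentiation brings down another $\ln x$ — gives
$$\frac{d^{2}J}{da^{2}} = \int_{0}^{1} - 2 x^{a} \log{\left(x \right)}^{2} \, dx = - \frac{4}{\left(a + 1\right)^{3}},$$
and the integrand here is exactly the target integrand, so $I = - \frac{4}{\left(a + 1\right)^{3}}$.

Setting $a = 6$:
$$I = - \frac{4}{343}.$$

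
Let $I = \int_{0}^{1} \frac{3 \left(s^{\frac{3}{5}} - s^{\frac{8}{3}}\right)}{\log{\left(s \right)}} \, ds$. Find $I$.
$\log{\left(\frac{13824}{166375} \right)}$

Introduce a parameter $a$ in the exponent: let $I(a) = \int_{0}^{1} \frac{3 \left(- s^{\frac{8}{3}} + s^{a}\right)}{\log{\left(s \right)}} \, ds$.

Since $\dfrac{\partial}{\partial a}\,s^{a} = s^{a} \ln s$, the $\ln s$ in the denominator cancels and
$$\frac{dI}{da} = \int_{0}^{1} 3 s^{a} \, ds = 3 \left[\frac{s^{a+1}}{a+1}\right]_0^1 = \frac{3}{a + 1}.$$

Integrating with respect to $a$ gives $I(a) = \log{\left(\frac{27 \left(a + 1\right)^{3}}{1331} \right)} + C$.

At $a = \frac{8}{3}$ the integrand is identically $0$, so $I(\frac{8}{3}) = 0$. The closed form gives $0$, hence $C = 0$.

Setting $a = \frac{3}{5}$:
$$I = \log{\left(\frac{13824}{166375} \right)}.$$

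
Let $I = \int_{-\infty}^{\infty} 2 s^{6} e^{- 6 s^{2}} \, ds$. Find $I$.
$\frac{5 \sqrt{6} \sqrt{\pi}}{1728}$

Consider the simpler parametrised integral
$$J(a) = \int_{-\infty}^{\infty} 2 e^{- a s^{2}} \, ds = \frac{2 \sqrt{\pi}}{\sqrt{a}}.$$

Differentiating under the integral sign brings down a factor of $(-s^2)$:
$$\frac{dJ}{da} = \int_{-\infty}^{\infty} - 2 s^{2} e^{- a s^{2}} \, ds = - \frac{\sqrt{\pi}}{a^{\frac{3}{2}}}.$$

Repeating $3$ times in total — each differentiation brings down another $(-s^2)$ — gives
$$\frac{d^{3}J}{da^{3}} = \int_{-\infty}^{\infty} - 2 s^{6} e^{- a s^{2}} \, ds = - \frac{15 \sqrt{\pi}}{4 a^{\frac{7}{2}}},$$
and the integrand here is $(-1)^{3}$ times the target integrand, so $I = (-1)^{3}\,\frac{d^{3}J}{da^{3}} = \frac{15 \sqrt{\pi}}{4 a^{\frac{7}{2}}}$.

Setting $a = 6$:
$$I = \frac{5 \sqrt{6} \sqrt{\pi}}{1728}.$$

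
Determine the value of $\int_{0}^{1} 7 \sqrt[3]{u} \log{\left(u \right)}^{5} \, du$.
$- \frac{76545}{512}$

Begin with the known integral
$$J(a) = \int_{0}^{1} 7 u^{a} \, du = \frac{7}{a + 1}.$$

Differentiating under the integral sign brings down a factor of $\ln u$:
$$\frac{dJ}{da} = \int_{0}^{1} 7 u^{a} \log{\left(u \right)} \, du = - \frac{7}{\left(a + 1\right)^{2}}.$$

Repeating $5$ times in total — each differentiation brings down another $\ln u$ — gives
$$\frac{d^{5}J}{da^{5}} = \int_{0}^{1} 7 u^{a} \log{\left(u \right)}^{5} \, du = - \frac{840}{\left(a + 1\right)^{6}},$$
and the integrand here is exactly the target integrand, so $I = - \frac{840}{\left(a + 1\right)^{6}}$.

Setting $a = \frac{1}{3}$:
$$I = - \frac{76545}{512}.$$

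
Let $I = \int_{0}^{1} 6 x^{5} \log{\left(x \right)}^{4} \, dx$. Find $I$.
$\frac{1}{54}$

Start from the elementary integral
$$J(a) = \int_{0}^{1} 6 x^{a} \, dx = \frac{6}{a + 1}.$$

Differentiating under the integral sign brings down a factor of $\ln x$:
$$\frac{dJ}{da} = \int_{0}^{1} 6 x^{a} \log{\left(x \right)} \, dx = - \frac{6}{\left(a + 1\right)^{2}}.$$

Repeating $4$ times in total — each differentiation brings down another $\ln x$ — gives
$$\frac{d^{4}J}{da^{4}} = \int_{0}^{1} 6 x^{a} \log{\left(x \right)}^{4} \, dx = \frac{144}{\left(a + 1\right)^{5}},$$
and the integrand here is exactly the target integrand, so $I = \frac{144}{\left(a + 1\right)^{5}}$.

Setting $a = 5$:
$$I = \frac{1}{54}.$$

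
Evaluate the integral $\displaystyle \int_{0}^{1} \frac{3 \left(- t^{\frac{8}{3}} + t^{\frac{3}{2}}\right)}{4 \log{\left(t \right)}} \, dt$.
$- \frac{3 \log{\left(22 \right)}}{4} + \frac{3 \log{\left(15 \right)}}{4}$

Introduce a parameter $a$ in the exponent: let $I(a) = \int_{0}^{1} \frac{3 \left(- t^{\frac{8}{3}} + t^{a}\right)}{4 \log{\left(t \right)}} \, dt$.

Since $\dfrac{\partial}{\partial a}\,t^{a} = t^{a} \ln t$, the $\ln t$ in the denominator cancels and
$$\frac{dI}{da} = \int_{0}^{1} \frac{3}{4} t^{a} \, dt = \frac{3}{4} \left[\frac{t^{a+1}}{a+1}\right]_0^1 = \frac{3}{4 \left(a + 1\right)}.$$

Integrating with respect to $a$ gives $I(a) = \log{\left(\frac{\sqrt[4]{11} \cdot 3^{\frac{3}{4}} \left(a + 1\right)^{\frac{3}{4}}}{11} \right)} + C$.

At $a = \frac{8}{3}$ the integrand is identically $0$, so $I(\frac{8}{3}) = 0$. The closed form gives $0$, hence $C = 0$.

Setting $a = \frac{3}{2}$:
$$I = - \frac{3 \log{\left(22 \right)}}{4} + \frac{3 \log{\left(15 \right)}}{4}.$$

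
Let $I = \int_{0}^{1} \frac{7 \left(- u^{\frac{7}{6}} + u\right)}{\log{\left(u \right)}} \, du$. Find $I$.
$\log{\left(\frac{35831808}{62748517} \right)}$

Consider the one-parameter family: let $I(a) = \int_{0}^{1} \frac{7 \left(u - u^{a}\right)}{\log{\left(u \right)}} \, du$.

Since $\dfrac{\partial}{\partial a}\,u^{a} = u^{a} \ln u$, the $\ln u$ in the denominator cancels and
$$\frac{dI}{da} = \int_{0}^{1} -7 u^{a} \, du = -7 \left[\frac{u^{a+1}}{a+1}\right]_0^1 = - \frac{7}{a + 1}.$$

Integrating with respect to $a$ gives $I(a) = \log{\left(\frac{128}{\left(a + 1\right)^{7}} \right)} + C$.

At $a = 1$ the integrand is identically $0$, so $I(1) = 0$. The closed form gives $0$, hence $C = 0$.

Setting $a = \frac{7}{6}$:
$$I = \log{\left(\frac{35831808}{62748517} \right)}.$$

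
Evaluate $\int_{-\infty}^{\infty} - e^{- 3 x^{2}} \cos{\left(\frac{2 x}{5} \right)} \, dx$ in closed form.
$- \frac{\sqrt{3} \sqrt{\pi}}{3 e^{\frac{1}{75}}}$

Treat the cosine frequency as a parameter and define $I(b) = \int_{-\infty}^{\infty} - e^{- 3 x^{2}} \cos{\left(b x \right)} \, dx$.

Differentiating under the integral sign,
$$I'(b) = \int_{-\infty}^{\infty} x e^{- 3 x^{2}} \sin{\left(b x \right)} \, dx.$$

Integrate $\int_{-\infty}^{\infty} x \sin(b x)\, e^{- 3 x^{2}}\, dx$ by parts with $u = \sin(b x)$ and $dv = x\, e^{- 3 x^{2}}\, dx$, giving $v = - \frac{e^{- 3 x^{2}}}{6}$. The boundary term vanishes and
$$\int_{-\infty}^{\infty} x \sin(b x)\, e^{- 3 x^{2}}\, dx = \frac{b}{6} \int_{-\infty}^{\infty} \cos(b x)\, e^{- 3 x^{2}}\, dx,$$
so $I'(b) = - \frac{b}{6}\, I(b)$.

This is a separable first-order ODE; solving with the initial condition $I(0) = \int_{-\infty}^{\infty} - e^{- 3 x^{2}}\,dx = - \frac{\sqrt{3} \sqrt{\pi}}{3}$ gives
$$I(b) = - \frac{\sqrt{3} \sqrt{\pi} e^{- \frac{b^{2}}{12}}}{3}.$$

Setting $b = \frac{2}{5}$:
$$I = - \frac{\sqrt{3} \sqrt{\pi}}{3 e^{\frac{1}{75}}}.$$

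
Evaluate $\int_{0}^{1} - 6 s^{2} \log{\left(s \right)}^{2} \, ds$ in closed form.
$- \frac{4}{9}$

Consider the simpler parametrised integral
$$J(a) = \int_{0}^{1} - 6 s^{a} \, ds = - \frac{6}{a + 1}.$$

Differentiating under the integral sign brings down a factor of $\ln s$:
$$\frac{dJ}{da} = \int_{0}^{1} - 6 s^{a} \log{\left(s \right)} \, ds = \frac{6}{\left(a + 1\right)^{2}}.$$

Repeating twice in total — each differentiation brings down another $\ln s$ — gives
$$\frac{d^{2}J}{da^{2}} = \int_{0}^{1} - 6 s^{a} \log{\left(s \right)}^{2} \, ds = - \frac{12}{\left(a + 1\right)^{3}},$$
and the integrand here is exactly the target integrand, so $I = - \frac{12}{\left(a + 1\right)^{3}}$.

Setting $a = 2$:
$$I = - \frac{4}{9}.$$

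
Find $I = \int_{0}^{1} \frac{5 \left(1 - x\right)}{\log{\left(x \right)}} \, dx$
$- \log{\left(32 \right)}$

Replace the exponent $1$ by a parameter $a$: let $I(a) = \int_{0}^{1} \frac{5 \left(1 - x^{a}\right)}{\log{\left(x \right)}} \, dx$.

Since $\dfrac{\partial}{\partial a}\,x^{a} = x^{a} \ln x$, the $\ln x$ in the denominator cancels and
$$\frac{dI}{da} = \int_{0}^{1} -5 x^{a} \, dx = -5 \left[\frac{x^{a+1}}{a+1}\right]_0^1 = - \frac{5}{a + 1}.$$

Integrating with respect to $a$ gives $I(a) = - 5 \log{\left(a + 1 \right)} + C$.

At $a = 0$ the integrand is identically $0$, so $I(0) = 0$. The closed form gives $0$, hence $C = 0$.

Setting $a = 1$:
$$I = - \log{\left(32 \right)}.$$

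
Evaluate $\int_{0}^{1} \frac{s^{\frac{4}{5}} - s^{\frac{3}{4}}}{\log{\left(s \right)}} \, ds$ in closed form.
$\log{\left(\frac{36}{35} \right)}$

Introduce a parameter $a$ in the exponent: let $I(a) = \int_{0}^{1} \frac{- s^{\frac{3}{4}} + s^{a}}{\log{\left(s \right)}} \, ds$.

Since $\dfrac{\partial}{\partial a}\,s^{a} = s^{a} \ln s$, the $\ln s$ in the denominator cancels and
$$\frac{dI}{da} = \int_{0}^{1} s^{a} \, ds = \left[\frac{s^{a+1}}{a+1}\right]_0^1 = \frac{1}{a + 1}.$$

Integrating with respect to $a$ gives $I(a) = \log{\left(\frac{4 a}{7} + \frac{4}{7} \right)} + C$.

At $a = \frac{3}{4}$ the integrand is identically $0$, so $I(\frac{3}{4}) = 0$. The closed form gives $0$, hence $C = 0$.

Setting $a = \frac{4}{5}$:
$$I = \log{\left(\frac{36}{35} \right)}.$$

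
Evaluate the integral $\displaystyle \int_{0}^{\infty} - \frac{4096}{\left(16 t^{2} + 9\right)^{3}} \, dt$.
$- \frac{64 \pi}{81}$

Recall the elementary integral
$$J(a) = \int_{0}^{\infty} - \frac{1}{a^{2} + t^{2}} \, dt = - \frac{\pi}{2 a}.$$

Differentiating under the integral sign with respect to $a$,
$$\frac{dJ}{da} = \int_{0}^{\infty} \frac{2 a}{\left(a^{2} + t^{2}\right)^{2}} \, dt = \frac{\pi}{2 a^{2}},$$
so $\int_{0}^{\infty} - \frac{1}{\left(a^{2} + t^{2}\right)^{2}} \, dt = - \frac{\pi}{4 a^{3}}$.

Repeating — each differentiation of $1/(t^2+a^2)^j$ produces $-2ja/(t^2+a^2)^{j+1}$ — and dividing through by $-2ja$ at each step yields, after $2$ differentiations in total,
$$\int_{0}^{\infty} - \frac{1}{\left(a^{2} + t^{2}\right)^{3}} \, dt = - \frac{3 \pi}{16 a^{5}}.$$

Setting $a = \frac{3}{4}$:
$$I = - \frac{64 \pi}{81}.$$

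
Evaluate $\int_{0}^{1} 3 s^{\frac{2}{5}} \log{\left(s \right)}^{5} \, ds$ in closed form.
$- \frac{5625000}{117649}$

Start from the elementary integral
$$J(a) = \int_{0}^{1} 3 s^{a} \, ds = \frac{3}{a + 1}.$$

Differentiating under the integral sign brings down a factor of $\ln s$:
$$\frac{dJ}{da} = \int_{0}^{1} 3 s^{a} \log{\left(s \right)} \, ds = - \frac{3}{\left(a + 1\right)^{2}}.$$

Repeating $5$ times in total — each differentiation brings down another $\ln s$ — gives
$$\frac{d^{5}J}{da^{5}} = \int_{0}^{1} 3 s^{a} \log{\left(s \right)}^{5} \, ds = - \frac{360}{\left(a + 1\right)^{6}},$$
and the integrand here is exactly the target integrand, so $I = - \frac{360}{\left(a + 1\right)^{6}}$.

Setting $a = \frac{2}{5}$:
$$I = - \frac{5625000}{117649}.$$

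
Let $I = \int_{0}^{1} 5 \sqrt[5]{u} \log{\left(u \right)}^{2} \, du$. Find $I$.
$\frac{625}{108}$

Begin with the known integral
$$J(a) = \int_{0}^{1} 5 u^{a} \, du = \frac{5}{a + 1}.$$

Differentiating under the integral sign brings down a factor of $\ln u$:
$$\frac{dJ}{da} = \int_{0}^{1} 5 u^{a} \log{\left(u \right)} \, du = - \frac{5}{\left(a + 1\right)^{2}}.$$

Repeating twice in total — each differentiation brings down another $\ln u$ — gives
$$\frac{d^{2}J}{da^{2}} = \int_{0}^{1} 5 u^{a} \log{\left(u \right)}^{2} \, du = \frac{10}{\left(a + 1\right)^{3}},$$
and the integrand here is exactly the target integrand, so $I = \frac{10}{\left(a + 1\right)^{3}}$.

Setting $a = \frac{1}{5}$:
$$I = \frac{625}{108}.$$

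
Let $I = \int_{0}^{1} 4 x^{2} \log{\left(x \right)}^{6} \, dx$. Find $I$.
$\frac{320}{243}$

Begin with the known integral
$$J(a) = \int_{0}^{1} 4 x^{a} \, dx = \frac{4}{a + 1}.$$

Differentiating under the integral sign brings down a factor of $\ln x$:
$$\frac{dJ}{da} = \int_{0}^{1} 4 x^{a} \log{\left(x \right)} \, dx = - \frac{4}{\left(a + 1\right)^{2}}.$$

Repeating $6$ times in total — each differentiation brings down another $\ln x$ — gives
$$\frac{d^{6}J}{da^{6}} = \int_{0}^{1} 4 x^{a} \log{\left(x \right)}^{6} \, dx = \frac{2880}{\left(a + 1\right)^{7}},$$
and the integrand here is exactly the target integrand, so $I = \frac{2880}{\left(a + 1\right)^{7}}$.

Setting $a = 2$:
$$I = \frac{320}{243}.$$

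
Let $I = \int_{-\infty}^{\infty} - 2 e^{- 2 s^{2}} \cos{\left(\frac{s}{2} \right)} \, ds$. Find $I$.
$- \frac{\sqrt{2} \sqrt{\pi}}{e^{\frac{1}{32}}}$

Let $b$ denote the cosine frequency and define $I(b) = \int_{-\infty}^{\infty} - 2 e^{- 2 s^{2}} \cos{\left(b s \right)} \, ds$.

Differentiating under the integral sign,
$$I'(b) = \int_{-\infty}^{\infty} 2 s e^{- 2 s^{2}} \sin{\left(b s \right)} \, ds.$$

Integrate $\int_{-\infty}^{\infty} s \sin(b s)\, e^{- 2 s^{2}}\, ds$ by parts with $u = \sin(b s)$ and $dv = s\, e^{- 2 s^{2}}\, ds$, giving $v = - \frac{e^{- 2 s^{2}}}{4}$. The boundary term vanishes and
$$\int_{-\infty}^{\infty} s \sin(b s)\, e^{- 2 s^{2}}\, ds = \frac{b}{4} \int_{-\infty}^{\infty} \cos(b s)\, e^{- 2 s^{2}}\, ds,$$
so $I'(b) = - \frac{b}{4}\, I(b)$.

This is a separable first-order ODE; solving with the initial condition $I(0) = \int_{-\infty}^{\infty} - 2 e^{- 2 s^{2}}\,ds = - \sqrt{2} \sqrt{\pi}$ gives
$$I(b) = - \sqrt{2} \sqrt{\pi} e^{- \frac{b^{2}}{8}}.$$

Setting $b = \frac{1}{2}$:
$$I = - \frac{\sqrt{2} \sqrt{\pi}}{e^{\frac{1}{32}}}.$$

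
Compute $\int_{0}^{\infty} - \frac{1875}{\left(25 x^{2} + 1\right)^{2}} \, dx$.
$- \frac{375 \pi}{4}$

Recall the elementary integral
$$J(a) = \int_{0}^{\infty} - \frac{3}{a^{2} + x^{2}} \, dx = - \frac{3 \pi}{2 a}.$$

Differentiating under the integral sign with respect to $a$,
$$\frac{dJ}{da} = \int_{0}^{\infty} \frac{6 a}{\left(a^{2} + x^{2}\right)^{2}} \, dx = \frac{3 \pi}{2 a^{2}},$$
so $\int_{0}^{\infty} - \frac{3}{\left(a^{2} + x^{2}\right)^{2}} \, dx = - \frac{3 \pi}{4 a^{3}}$.

Setting $a = \frac{1}{5}$:
$$I = - \frac{375 \pi}{4}.$$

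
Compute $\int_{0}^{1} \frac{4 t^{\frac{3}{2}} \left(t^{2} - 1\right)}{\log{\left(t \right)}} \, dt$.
$- \log{\left(\frac{625}{6561} \right)}$

Consider the one-parameter family: let $I(a) = \int_{0}^{1} \frac{4 \left(t^{\frac{7}{2}} - t^{a}\right)}{\log{\left(t \right)}} \, dt$.

Since $\dfrac{\partial}{\partial a}\,t^{a} = t^{a} \ln t$, the $\ln t$ in the denominator cancels and
$$\frac{dI}{da} = \int_{0}^{1} -4 t^{a} \, dt = -4 \left[\frac{t^{a+1}}{a+1}\right]_0^1 = - \frac{4}{a + 1}.$$

Integrating with respect to $a$ gives $I(a) = - \log{\left(\frac{16 \left(a + 1\right)^{4}}{6561} \right)} + C$.

At $a = \frac{7}{2}$ the integrand is identically $0$, so $I(\frac{7}{2}) = 0$. The closed form gives $0$, hence $C = 0$.

Setting $a = \frac{3}{2}$:
$$I = - \log{\left(\frac{625}{6561} \right)}.$$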